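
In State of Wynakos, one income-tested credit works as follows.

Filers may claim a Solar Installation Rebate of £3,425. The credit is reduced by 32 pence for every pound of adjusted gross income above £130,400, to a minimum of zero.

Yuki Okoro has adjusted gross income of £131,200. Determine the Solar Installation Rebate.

£3,169

Solar Installation Rebate: 32% of the £800 excess over £130,400 is £256; credit = £3,425 − £256 = £3,169.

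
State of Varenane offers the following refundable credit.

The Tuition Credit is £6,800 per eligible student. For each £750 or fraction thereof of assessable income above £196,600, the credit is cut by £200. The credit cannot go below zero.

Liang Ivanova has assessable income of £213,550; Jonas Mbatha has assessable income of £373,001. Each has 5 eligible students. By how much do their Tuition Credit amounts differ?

Liang (£213,550): Tuition Credit: base = 5 × £6,800 = £34,000. income exceeds £196,600 by £16,950, which is 23 full-or-partial £750 increments; reduction = 23 × £200 = £4,600, leaving £29,400.
Jonas (£373,001): Tuition Credit: base = 5 × £6,800 = £34,000. income exceeds £196,600 by £176,401 → 236 increments × £200 = £47,200 ≥ base, so the credit is £0.
Difference: |£29,400 − £0| = £29,400.

£29,400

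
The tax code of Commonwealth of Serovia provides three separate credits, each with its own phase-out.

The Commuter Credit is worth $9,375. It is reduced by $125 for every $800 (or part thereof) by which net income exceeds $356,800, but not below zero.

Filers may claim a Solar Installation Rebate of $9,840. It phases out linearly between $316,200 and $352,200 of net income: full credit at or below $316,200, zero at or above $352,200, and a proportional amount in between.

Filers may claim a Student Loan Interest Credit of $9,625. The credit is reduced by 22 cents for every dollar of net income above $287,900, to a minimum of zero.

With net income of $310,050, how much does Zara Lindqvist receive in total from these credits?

$23,967

Commuter Credit: $310,050 is at or below the $356,800 threshold, so the full $9,375 applies.
Solar Installation Rebate: $310,050 is at or below the $316,200 threshold, so the full $9,840 applies.
Student Loan Interest Credit: 22% of the $22,150 excess over $287,900 is $4,873; credit = $9,625 − $4,873 = $4,752.
Total: $9,375 + $9,840 + $4,752 = $23,967.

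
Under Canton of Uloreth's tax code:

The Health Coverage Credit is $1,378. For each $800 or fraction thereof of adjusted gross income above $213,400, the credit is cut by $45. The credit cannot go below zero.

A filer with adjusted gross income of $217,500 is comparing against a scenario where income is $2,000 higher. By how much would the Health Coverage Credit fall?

$90

At $217,500 — income exceeds $213,400 by $4,100, which is 6 full-or-partial $800 increments; reduction = 6 × $45 = $270, leaving $1,108.
At $219,500 — income exceeds $213,400 by $6,100, which is 8 full-or-partial $800 increments; reduction = 8 × $45 = $360, leaving $1,018.
Lost: $1,108 − $1,018 = $90.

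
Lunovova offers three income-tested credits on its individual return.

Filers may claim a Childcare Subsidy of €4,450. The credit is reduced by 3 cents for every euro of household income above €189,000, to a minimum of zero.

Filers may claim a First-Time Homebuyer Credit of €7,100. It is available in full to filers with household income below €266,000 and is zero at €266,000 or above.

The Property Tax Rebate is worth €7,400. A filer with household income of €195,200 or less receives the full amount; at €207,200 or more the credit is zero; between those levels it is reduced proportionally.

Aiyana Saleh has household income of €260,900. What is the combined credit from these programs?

€9,393

Childcare Subsidy: 3% of the €71,900 excess over €189,000 is €2,157; credit = €4,450 − €2,157 = €2,293.
First-Time Homebuyer Credit: €260,900 is below the €266,000 cutoff, so the full €7,100 applies.
Property Tax Rebate: €260,900 is at or above €207,200, so the credit is €0.
Total: €2,293 + €7,100 + €0 = €9,393.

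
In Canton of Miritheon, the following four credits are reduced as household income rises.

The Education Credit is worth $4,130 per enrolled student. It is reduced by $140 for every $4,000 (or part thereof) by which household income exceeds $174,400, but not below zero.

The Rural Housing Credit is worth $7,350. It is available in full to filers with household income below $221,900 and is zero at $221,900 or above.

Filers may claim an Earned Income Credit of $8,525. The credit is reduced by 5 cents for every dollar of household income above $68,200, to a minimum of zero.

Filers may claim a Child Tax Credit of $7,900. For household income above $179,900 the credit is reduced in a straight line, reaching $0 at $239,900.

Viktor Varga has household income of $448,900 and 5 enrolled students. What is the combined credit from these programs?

$10,990

Education Credit: base = 5 × $4,130 = $20,650. income exceeds $174,400 by $274,500, which is 69 full-or-partial $4,000 increments; reduction = 69 × $140 = $9,660, leaving $10,990.
Rural Housing Credit: $448,900 meets or exceeds the $221,900 cutoff, so the credit is $0.
Earned Income Credit: 5% of the $380,700 excess over $68,200 is $19,035 ≥ base, so the credit is $0.
Child Tax Credit: $448,900 is at or above $239,900, so the credit is $0.
Total: $10,990 + $0 + $0 + $0 = $10,990.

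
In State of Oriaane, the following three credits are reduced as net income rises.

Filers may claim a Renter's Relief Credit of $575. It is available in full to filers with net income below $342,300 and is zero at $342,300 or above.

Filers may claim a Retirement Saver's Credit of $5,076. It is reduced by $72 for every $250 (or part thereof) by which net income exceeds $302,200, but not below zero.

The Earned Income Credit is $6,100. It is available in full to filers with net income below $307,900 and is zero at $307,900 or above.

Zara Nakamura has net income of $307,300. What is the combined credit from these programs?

Renter's Relief Credit: $307,300 is below the $342,300 cutoff, so the full $575 applies.
Retirement Saver's Credit: income exceeds $302,200 by $5,100, which is 21 full-or-partial $250 increments; reduction = 21 × $72 = $1,512, leaving $3,564.
Earned Income Credit: $307,300 is below the $307,900 cutoff, so the full $6,100 applies.
Total: $575 + $3,564 + $6,100 = $10,239.

$10,239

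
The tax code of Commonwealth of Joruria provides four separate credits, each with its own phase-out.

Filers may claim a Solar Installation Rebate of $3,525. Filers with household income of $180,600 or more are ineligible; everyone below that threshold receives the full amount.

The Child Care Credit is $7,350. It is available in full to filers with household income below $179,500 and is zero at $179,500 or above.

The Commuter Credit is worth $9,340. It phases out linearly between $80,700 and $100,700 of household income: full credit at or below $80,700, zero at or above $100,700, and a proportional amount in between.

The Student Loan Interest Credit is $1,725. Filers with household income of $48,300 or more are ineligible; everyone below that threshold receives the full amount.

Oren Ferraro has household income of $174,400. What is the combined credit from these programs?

$10,875

Solar Installation Rebate: $174,400 is below the $180,600 cutoff, so the full $3,525 applies.
Child Care Credit: $174,400 is below the $179,500 cutoff, so the full $7,350 applies.
Commuter Credit: $174,400 is at or above $100,700, so the credit is $0.
Student Loan Interest Credit: $174,400 meets or exceeds the $48,300 cutoff, so the credit is $0.
Total: $3,525 + $7,350 + $0 + $0 = $10,875.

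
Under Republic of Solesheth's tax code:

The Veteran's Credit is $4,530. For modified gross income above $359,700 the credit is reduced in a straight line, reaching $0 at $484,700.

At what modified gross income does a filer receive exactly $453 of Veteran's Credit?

$453 is 453/4,530 of the full $4,530, so 4,077/4,530 of the $125,000 range has been used: income = $359,700 + $125,000 × 4,077/4,530 = $472,200.

$472,200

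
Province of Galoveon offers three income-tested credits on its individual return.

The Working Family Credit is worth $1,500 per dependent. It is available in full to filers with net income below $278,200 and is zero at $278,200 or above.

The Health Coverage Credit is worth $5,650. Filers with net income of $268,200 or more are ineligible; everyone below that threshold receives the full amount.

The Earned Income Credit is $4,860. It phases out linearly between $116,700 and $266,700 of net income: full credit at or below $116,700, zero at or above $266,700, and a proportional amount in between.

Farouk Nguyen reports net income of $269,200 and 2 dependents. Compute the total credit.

Working Family Credit: base = 2 × $1,500 = $3,000. $269,200 is below the $278,200 cutoff, so the full $3,000 applies.
Health Coverage Credit: $269,200 meets or exceeds the $268,200 cutoff, so the credit is $0.
Earned Income Credit: $269,200 is at or above $266,700, so the credit is $0.
Total: $3,000 + $0 + $0 = $3,000.

$3,000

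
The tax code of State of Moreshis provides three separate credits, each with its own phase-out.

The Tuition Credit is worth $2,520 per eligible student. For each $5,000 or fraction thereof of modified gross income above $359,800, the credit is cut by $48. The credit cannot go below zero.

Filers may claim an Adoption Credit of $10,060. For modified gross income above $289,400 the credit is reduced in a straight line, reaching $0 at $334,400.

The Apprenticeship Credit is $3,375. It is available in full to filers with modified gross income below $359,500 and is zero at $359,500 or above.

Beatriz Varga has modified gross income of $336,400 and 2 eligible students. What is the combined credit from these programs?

Tuition Credit: base = 2 × $2,520 = $5,040. $336,400 is at or below the $359,800 threshold, so the full $5,040 applies.
Adoption Credit: $336,400 is at or above $334,400, so the credit is $0.
Apprenticeship Credit: $336,400 is below the $359,500 cutoff, so the full $3,375 applies.
Total: $5,040 + $0 + $3,375 = $8,415.

$8,415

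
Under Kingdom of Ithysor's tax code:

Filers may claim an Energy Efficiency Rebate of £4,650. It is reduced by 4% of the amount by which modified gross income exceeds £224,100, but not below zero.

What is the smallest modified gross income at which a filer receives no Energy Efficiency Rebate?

The credit falls by 4% of each pound above £224,100, so it reaches zero when the excess is £4,650 / 4% = £116,250: income = £224,100 + £116,250 = £340,350.

£340,350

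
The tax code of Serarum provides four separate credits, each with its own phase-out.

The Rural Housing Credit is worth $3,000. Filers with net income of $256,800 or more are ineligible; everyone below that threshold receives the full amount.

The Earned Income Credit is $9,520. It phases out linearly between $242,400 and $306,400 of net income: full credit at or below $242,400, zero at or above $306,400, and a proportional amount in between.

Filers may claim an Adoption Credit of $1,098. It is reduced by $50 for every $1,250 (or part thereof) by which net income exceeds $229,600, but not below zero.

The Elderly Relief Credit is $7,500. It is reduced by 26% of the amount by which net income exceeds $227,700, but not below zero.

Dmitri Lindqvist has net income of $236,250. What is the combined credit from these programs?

$18,595

Rural Housing Credit: $236,250 is below the $256,800 cutoff, so the full $3,000 applies.
Earned Income Credit: $236,250 is at or below the $242,400 threshold, so the full $9,520 applies.
Adoption Credit: income exceeds $229,600 by $6,650, which is 6 full-or-partial $1,250 increments; reduction = 6 × $50 = $300, leaving $798.
Elderly Relief Credit: 26% of the $8,550 excess over $227,700 is $2,223; credit = $7,500 − $2,223 = $5,277.
Total: $3,000 + $9,520 + $798 + $5,277 = $18,595.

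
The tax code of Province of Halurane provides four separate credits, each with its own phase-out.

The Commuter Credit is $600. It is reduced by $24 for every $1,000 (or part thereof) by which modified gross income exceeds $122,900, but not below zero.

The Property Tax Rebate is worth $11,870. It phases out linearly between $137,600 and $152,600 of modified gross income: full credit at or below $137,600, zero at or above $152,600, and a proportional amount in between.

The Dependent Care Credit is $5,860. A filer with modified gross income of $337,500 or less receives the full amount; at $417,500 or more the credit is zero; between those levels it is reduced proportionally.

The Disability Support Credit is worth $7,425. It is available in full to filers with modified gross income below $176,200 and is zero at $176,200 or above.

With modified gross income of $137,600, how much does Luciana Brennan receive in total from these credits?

Commuter Credit: income exceeds $122,900 by $14,700, which is 15 full-or-partial $1,000 increments; reduction = 15 × $24 = $360, leaving $240.
Property Tax Rebate: $137,600 is at or below the $137,600 threshold, so the full $11,870 applies.
Dependent Care Credit: $137,600 is at or below the $337,500 threshold, so the full $5,860 applies.
Disability Support Credit: $137,600 is below the $176,200 cutoff, so the full $7,425 applies.
Total: $240 + $11,870 + $5,860 + $7,425 = $25,395.

$25,395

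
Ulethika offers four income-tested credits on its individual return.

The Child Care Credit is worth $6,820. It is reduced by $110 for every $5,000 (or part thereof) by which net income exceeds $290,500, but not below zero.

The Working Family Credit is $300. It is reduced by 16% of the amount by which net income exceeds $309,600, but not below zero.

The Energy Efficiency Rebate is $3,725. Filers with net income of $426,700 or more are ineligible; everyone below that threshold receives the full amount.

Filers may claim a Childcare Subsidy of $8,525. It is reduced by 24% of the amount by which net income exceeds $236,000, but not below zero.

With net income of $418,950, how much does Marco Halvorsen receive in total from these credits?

$7,685

Child Care Credit: income exceeds $290,500 by $128,450, which is 26 full-or-partial $5,000 increments; reduction = 26 × $110 = $2,860, leaving $3,960.
Working Family Credit: 16% of the $109,350 excess over $309,600 is $17,496 ≥ base, so the credit is $0.
Energy Efficiency Rebate: $418,950 is below the $426,700 cutoff, so the full $3,725 applies.
Childcare Subsidy: 24% of the $182,950 excess over $236,000 is $43,908 ≥ base, so the credit is $0.
Total: $3,960 + $0 + $3,725 + $0 = $7,685.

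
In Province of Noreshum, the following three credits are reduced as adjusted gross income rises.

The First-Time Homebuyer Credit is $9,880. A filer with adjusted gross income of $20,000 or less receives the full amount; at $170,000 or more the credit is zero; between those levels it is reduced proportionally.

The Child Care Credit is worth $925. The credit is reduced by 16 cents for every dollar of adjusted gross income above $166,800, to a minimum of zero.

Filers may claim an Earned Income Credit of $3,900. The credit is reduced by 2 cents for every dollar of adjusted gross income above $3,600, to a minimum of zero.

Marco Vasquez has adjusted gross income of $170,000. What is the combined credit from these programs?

First-Time Homebuyer Credit: $170,000 is at or above $170,000, so the credit is $0.
Child Care Credit: 16% of the $3,200 excess over $166,800 is $512; credit = $925 − $512 = $413.
Earned Income Credit: 2% of the $166,400 excess over $3,600 is $3,328; credit = $3,900 − $3,328 = $572.
Total: $0 + $413 + $572 = $985.

$985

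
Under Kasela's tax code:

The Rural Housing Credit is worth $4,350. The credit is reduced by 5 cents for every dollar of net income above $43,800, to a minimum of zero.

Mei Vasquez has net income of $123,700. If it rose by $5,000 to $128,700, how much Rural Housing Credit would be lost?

At $123,700 — 5% of the $79,900 excess over $43,800 is $3,995; credit = $4,350 − $3,995 = $355.
At $128,700 — 5% of the $84,900 excess over $43,800 is $4,245; credit = $4,350 − $4,245 = $105.
Lost: $355 − $105 = $250.

$250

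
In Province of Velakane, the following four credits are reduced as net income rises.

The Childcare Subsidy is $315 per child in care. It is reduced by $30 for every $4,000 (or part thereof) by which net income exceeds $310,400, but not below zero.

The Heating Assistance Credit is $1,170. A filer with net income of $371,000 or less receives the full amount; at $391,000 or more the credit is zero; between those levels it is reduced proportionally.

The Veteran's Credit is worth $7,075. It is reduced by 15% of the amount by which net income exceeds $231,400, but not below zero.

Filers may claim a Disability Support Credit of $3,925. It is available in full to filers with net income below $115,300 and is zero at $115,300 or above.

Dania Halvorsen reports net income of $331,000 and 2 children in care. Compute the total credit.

Childcare Subsidy: base = 2 × $315 = $630. income exceeds $310,400 by $20,600, which is 6 full-or-partial $4,000 increments; reduction = 6 × $30 = $180, leaving $450.
Heating Assistance Credit: $331,000 is at or below the $371,000 threshold, so the full $1,170 applies.
Veteran's Credit: 15% of the $99,600 excess over $231,400 is $14,940 ≥ base, so the credit is $0.
Disability Support Credit: $331,000 meets or exceeds the $115,300 cutoff, so the credit is $0.
Total: $450 + $1,170 + $0 + $0 = $1,620.

$1,620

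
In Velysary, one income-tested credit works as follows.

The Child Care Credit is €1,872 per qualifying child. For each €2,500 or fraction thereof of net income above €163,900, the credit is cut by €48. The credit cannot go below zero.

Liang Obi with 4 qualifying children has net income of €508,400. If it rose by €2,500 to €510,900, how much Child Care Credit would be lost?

€48

At €508,400 — base = 4 × €1,872 = €7,488. income exceeds €163,900 by €344,500, which is 138 full-or-partial €2,500 increments; reduction = 138 × €48 = €6,624, leaving €864.
At €510,900 — base = 4 × €1,872 = €7,488. income exceeds €163,900 by €347,000, which is 139 full-or-partial €2,500 increments; reduction = 139 × €48 = €6,672, leaving €816.
Lost: €864 − €816 = €48.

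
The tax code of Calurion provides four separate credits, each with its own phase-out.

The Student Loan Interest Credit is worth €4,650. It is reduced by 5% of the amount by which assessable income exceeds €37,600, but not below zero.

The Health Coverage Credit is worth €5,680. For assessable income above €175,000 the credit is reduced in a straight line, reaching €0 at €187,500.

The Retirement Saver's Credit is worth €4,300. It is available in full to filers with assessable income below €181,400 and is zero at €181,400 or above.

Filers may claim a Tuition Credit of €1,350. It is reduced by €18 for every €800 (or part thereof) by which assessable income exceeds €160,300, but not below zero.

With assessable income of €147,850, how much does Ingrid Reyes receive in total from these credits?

€11,330

Student Loan Interest Credit: 5% of the €110,250 excess over €37,600 is €5,512.50 ≥ base, so the credit is €0.
Health Coverage Credit: €147,850 is at or below the €175,000 threshold, so the full €5,680 applies.
Retirement Saver's Credit: €147,850 is below the €181,400 cutoff, so the full €4,300 applies.
Tuition Credit: €147,850 is at or below the €160,300 threshold, so the full €1,350 applies.
Total: €0 + €5,680 + €4,300 + €1,350 = €11,330.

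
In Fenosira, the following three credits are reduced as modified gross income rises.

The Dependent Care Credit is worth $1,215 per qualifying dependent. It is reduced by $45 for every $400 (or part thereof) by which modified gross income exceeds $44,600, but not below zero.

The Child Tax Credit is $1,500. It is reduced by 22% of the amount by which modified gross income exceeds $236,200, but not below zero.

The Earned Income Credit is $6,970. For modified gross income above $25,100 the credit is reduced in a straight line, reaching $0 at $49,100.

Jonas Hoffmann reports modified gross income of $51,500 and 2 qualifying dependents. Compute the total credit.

Dependent Care Credit: base = 2 × $1,215 = $2,430. income exceeds $44,600 by $6,900, which is 18 full-or-partial $400 increments; reduction = 18 × $45 = $810, leaving $1,620.
Child Tax Credit: $51,500 is at or below the $236,200 threshold, so the full $1,500 applies.
Earned Income Credit: $51,500 is at or above $49,100, so the credit is $0.
Total: $1,620 + $1,500 + $0 = $3,120.

$3,120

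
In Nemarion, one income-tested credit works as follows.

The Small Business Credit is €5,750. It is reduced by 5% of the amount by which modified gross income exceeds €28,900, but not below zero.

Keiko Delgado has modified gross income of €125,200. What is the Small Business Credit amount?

Small Business Credit: 5% of the €96,300 excess over €28,900 is €4,815; credit = €5,750 − €4,815 = €935.

€935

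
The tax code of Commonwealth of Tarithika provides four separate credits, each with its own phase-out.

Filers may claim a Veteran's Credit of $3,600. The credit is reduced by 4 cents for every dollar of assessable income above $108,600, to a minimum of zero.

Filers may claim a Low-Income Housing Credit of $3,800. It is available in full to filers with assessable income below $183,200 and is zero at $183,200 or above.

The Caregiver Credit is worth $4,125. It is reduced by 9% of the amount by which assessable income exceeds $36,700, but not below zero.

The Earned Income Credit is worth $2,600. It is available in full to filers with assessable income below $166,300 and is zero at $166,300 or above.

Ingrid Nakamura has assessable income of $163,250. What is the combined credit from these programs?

$7,814

Veteran's Credit: 4% of the $54,650 excess over $108,600 is $2,186; credit = $3,600 − $2,186 = $1,414.
Low-Income Housing Credit: $163,250 is below the $183,200 cutoff, so the full $3,800 applies.
Caregiver Credit: 9% of the $126,550 excess over $36,700 is $11,389.50 ≥ base, so the credit is $0.
Earned Income Credit: $163,250 is below the $166,300 cutoff, so the full $2,600 applies.
Total: $1,414 + $3,800 + $0 + $2,600 = $7,814.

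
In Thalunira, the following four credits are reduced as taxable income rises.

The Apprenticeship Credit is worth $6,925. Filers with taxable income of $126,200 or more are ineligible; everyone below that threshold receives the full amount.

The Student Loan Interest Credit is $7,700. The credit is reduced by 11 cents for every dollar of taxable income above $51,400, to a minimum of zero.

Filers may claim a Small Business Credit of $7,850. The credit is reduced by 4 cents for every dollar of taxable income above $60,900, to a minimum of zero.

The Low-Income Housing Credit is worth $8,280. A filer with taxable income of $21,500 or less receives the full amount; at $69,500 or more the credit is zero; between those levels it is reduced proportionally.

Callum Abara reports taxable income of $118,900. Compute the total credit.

Apprenticeship Credit: $118,900 is below the $126,200 cutoff, so the full $6,925 applies.
Student Loan Interest Credit: 11% of the $67,500 excess over $51,400 is $7,425; credit = $7,700 − $7,425 = $275.
Small Business Credit: 4% of the $58,000 excess over $60,900 is $2,320; credit = $7,850 − $2,320 = $5,530.
Low-Income Housing Credit: $118,900 is at or above $69,500, so the credit is $0.
Total: $6,925 + $275 + $5,530 + $0 = $12,730.

$12,730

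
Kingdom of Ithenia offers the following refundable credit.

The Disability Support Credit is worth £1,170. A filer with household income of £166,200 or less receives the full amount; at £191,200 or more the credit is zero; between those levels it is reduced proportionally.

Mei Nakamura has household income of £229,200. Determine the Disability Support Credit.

Disability Support Credit: £229,200 is at or above £191,200, so the credit is £0.

£0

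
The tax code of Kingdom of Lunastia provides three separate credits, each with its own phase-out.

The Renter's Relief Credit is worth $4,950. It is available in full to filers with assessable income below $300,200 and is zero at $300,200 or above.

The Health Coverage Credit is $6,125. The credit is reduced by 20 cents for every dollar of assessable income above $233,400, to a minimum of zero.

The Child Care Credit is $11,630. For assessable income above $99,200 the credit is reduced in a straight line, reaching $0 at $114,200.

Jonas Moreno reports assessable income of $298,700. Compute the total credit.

$4,950

Renter's Relief Credit: $298,700 is below the $300,200 cutoff, so the full $4,950 applies.
Health Coverage Credit: 20% of the $65,300 excess over $233,400 is $13,060 ≥ base, so the credit is $0.
Child Care Credit: $298,700 is at or above $114,200, so the credit is $0.
Total: $4,950 + $0 + $0 = $4,950.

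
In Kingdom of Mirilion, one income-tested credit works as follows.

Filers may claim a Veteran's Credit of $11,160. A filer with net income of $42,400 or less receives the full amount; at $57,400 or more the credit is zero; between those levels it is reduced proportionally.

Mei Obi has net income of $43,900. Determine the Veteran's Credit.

Veteran's Credit: $43,900 is $1,500 into a $15,000 phase-out range, leaving 13,500/15,000 of the credit: $11,160 × 13,500/15,000 = $10,044.

$10,044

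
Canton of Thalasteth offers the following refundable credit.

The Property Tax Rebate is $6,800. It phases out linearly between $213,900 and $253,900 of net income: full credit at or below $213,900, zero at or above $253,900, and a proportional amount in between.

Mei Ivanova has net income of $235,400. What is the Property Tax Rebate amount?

$3,145

Property Tax Rebate: $235,400 is $21,500 into a $40,000 phase-out range, leaving 18,500/40,000 of the credit: $6,800 × 18,500/40,000 = $3,145.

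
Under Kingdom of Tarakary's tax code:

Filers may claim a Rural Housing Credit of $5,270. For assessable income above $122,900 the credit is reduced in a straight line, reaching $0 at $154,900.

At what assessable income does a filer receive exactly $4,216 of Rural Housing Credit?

$4,216 is 4,216/5,270 of the full $5,270, so 1,054/5,270 of the $32,000 range has been used: income = $122,900 + $32,000 × 1,054/5,270 = $129,300.

$129,300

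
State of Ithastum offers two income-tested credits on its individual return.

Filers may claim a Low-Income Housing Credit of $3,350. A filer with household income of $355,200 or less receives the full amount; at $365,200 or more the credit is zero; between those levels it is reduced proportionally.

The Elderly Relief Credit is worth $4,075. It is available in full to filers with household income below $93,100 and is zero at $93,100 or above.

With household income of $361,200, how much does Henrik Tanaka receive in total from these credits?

Low-Income Housing Credit: $361,200 is $6,000 into a $10,000 phase-out range, leaving 4,000/10,000 of the credit: $3,350 × 4,000/10,000 = $1,340.
Elderly Relief Credit: $361,200 meets or exceeds the $93,100 cutoff, so the credit is $0.
Total: $1,340 + $0 = $1,340.

$1,340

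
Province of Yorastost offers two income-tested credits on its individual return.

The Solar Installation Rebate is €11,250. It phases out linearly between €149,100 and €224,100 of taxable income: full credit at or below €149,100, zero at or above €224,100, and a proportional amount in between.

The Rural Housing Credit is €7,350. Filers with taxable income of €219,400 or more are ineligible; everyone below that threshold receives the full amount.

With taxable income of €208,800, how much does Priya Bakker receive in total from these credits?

Solar Installation Rebate: €208,800 is €59,700 into a €75,000 phase-out range, leaving 15,300/75,000 of the credit: €11,250 × 15,300/75,000 = €2,295.
Rural Housing Credit: €208,800 is below the €219,400 cutoff, so the full €7,350 applies.
Total: €2,295 + €7,350 = €9,645.

€9,645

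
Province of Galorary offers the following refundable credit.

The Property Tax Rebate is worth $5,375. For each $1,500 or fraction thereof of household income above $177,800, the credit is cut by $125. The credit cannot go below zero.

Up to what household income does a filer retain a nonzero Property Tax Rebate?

$240,800

After 42 increments the reduction is 42 × $125 = $5,250, leaving $125; one more increment wipes it out. Increment 42 ends at excess 42 × $1,500 = $63,000, so the highest qualifying income is $177,800 + $63,000 = $240,800.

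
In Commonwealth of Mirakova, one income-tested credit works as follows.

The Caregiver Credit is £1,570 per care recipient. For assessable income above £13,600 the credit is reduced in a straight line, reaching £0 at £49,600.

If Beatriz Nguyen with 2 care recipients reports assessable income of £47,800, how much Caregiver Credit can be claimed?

£157

Caregiver Credit: base = 2 × £1,570 = £3,140. £47,800 is £34,200 into a £36,000 phase-out range, leaving 1,800/36,000 of the credit: £3,140 × 1,800/36,000 = £157.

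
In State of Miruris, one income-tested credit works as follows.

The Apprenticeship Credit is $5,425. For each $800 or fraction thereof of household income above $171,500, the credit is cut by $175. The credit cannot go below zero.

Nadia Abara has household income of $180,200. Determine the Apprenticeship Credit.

$3,500

Apprenticeship Credit: income exceeds $171,500 by $8,700, which is 11 full-or-partial $800 increments; reduction = 11 × $175 = $1,925, leaving $3,500.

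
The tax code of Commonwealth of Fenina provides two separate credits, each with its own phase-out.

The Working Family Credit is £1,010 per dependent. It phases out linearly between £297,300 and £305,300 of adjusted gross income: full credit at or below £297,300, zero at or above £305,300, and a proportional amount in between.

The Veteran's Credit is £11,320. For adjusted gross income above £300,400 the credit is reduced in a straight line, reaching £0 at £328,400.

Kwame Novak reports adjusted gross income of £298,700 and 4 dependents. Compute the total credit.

£14,653

Working Family Credit: base = 4 × £1,010 = £4,040. £298,700 is £1,400 into a £8,000 phase-out range, leaving 6,600/8,000 of the credit: £4,040 × 6,600/8,000 = £3,333.
Veteran's Credit: £298,700 is at or below the £300,400 threshold, so the full £11,320 applies.
Total: £3,333 + £11,320 = £14,653.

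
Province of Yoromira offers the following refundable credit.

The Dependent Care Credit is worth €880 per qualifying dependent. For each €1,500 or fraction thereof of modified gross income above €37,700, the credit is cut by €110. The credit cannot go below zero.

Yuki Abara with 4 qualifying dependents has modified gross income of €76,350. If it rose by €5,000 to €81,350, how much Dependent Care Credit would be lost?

€440

At €76,350 — base = 4 × €880 = €3,520. income exceeds €37,700 by €38,650, which is 26 full-or-partial €1,500 increments; reduction = 26 × €110 = €2,860, leaving €660.
At €81,350 — base = 4 × €880 = €3,520. income exceeds €37,700 by €43,650, which is 30 full-or-partial €1,500 increments; reduction = 30 × €110 = €3,300, leaving €220.
Lost: €660 − €220 = €440.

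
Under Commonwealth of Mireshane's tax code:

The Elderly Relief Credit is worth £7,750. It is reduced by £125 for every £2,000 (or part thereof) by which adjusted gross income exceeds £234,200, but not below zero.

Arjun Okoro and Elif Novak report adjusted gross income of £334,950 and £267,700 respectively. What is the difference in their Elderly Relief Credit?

£4,250

Arjun (£334,950): Elderly Relief Credit: income exceeds £234,200 by £100,750, which is 51 full-or-partial £2,000 increments; reduction = 51 × £125 = £6,375, leaving £1,375.
Elif (£267,700): Elderly Relief Credit: income exceeds £234,200 by £33,500, which is 17 full-or-partial £2,000 increments; reduction = 17 × £125 = £2,125, leaving £5,625.
Difference: |£1,375 − £5,625| = £4,250.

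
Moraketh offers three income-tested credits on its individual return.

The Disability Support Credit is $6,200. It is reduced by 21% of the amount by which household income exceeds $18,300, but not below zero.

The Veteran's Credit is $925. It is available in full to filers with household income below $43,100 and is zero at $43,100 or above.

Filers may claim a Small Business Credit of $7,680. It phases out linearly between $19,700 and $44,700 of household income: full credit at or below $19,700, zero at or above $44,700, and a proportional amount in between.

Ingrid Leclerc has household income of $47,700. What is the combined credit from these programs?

$26

Disability Support Credit: 21% of the $29,400 excess over $18,300 is $6,174; credit = $6,200 − $6,174 = $26.
Veteran's Credit: $47,700 meets or exceeds the $43,100 cutoff, so the credit is $0.
Small Business Credit: $47,700 is at or above $44,700, so the credit is $0.
Total: $26 + $0 + $0 = $26.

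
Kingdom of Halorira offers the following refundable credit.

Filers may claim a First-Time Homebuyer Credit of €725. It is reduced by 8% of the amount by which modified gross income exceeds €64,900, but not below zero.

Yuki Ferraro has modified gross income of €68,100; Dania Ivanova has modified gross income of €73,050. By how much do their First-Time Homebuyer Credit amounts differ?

Yuki (€68,100): First-Time Homebuyer Credit: 8% of the €3,200 excess over €64,900 is €256; credit = €725 − €256 = €469.
Dania (€73,050): First-Time Homebuyer Credit: 8% of the €8,150 excess over €64,900 is €652; credit = €725 − €652 = €73.
Difference: |€469 − €73| = €396.

€396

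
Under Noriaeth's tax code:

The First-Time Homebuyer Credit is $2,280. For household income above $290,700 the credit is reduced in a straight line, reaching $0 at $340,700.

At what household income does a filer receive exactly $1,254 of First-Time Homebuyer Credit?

$1,254 is 1,254/2,280 of the full $2,280, so 1,026/2,280 of the $50,000 range has been used: income = $290,700 + $50,000 × 1,026/2,280 = $313,200.

$313,200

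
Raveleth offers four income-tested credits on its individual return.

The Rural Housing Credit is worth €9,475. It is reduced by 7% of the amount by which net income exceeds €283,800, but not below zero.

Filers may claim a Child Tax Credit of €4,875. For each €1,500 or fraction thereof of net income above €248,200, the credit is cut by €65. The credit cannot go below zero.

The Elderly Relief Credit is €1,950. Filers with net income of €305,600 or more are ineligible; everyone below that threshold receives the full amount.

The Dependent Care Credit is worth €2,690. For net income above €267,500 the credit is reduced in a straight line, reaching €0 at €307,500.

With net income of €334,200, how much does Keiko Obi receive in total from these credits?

€7,052

Rural Housing Credit: 7% of the €50,400 excess over €283,800 is €3,528; credit = €9,475 − €3,528 = €5,947.
Child Tax Credit: income exceeds €248,200 by €86,000, which is 58 full-or-partial €1,500 increments; reduction = 58 × €65 = €3,770, leaving €1,105.
Elderly Relief Credit: €334,200 meets or exceeds the €305,600 cutoff, so the credit is €0.
Dependent Care Credit: €334,200 is at or above €307,500, so the credit is €0.
Total: €5,947 + €1,105 + €0 + €0 = €7,052.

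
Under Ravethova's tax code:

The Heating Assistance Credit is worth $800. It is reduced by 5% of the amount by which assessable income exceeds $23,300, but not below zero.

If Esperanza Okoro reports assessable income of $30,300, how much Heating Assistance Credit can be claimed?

Heating Assistance Credit: 5% of the $7,000 excess over $23,300 is $350; credit = $800 − $350 = $450.

$450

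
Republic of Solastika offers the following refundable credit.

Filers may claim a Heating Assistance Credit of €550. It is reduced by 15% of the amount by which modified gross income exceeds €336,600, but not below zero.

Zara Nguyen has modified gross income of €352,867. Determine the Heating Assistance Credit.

Heating Assistance Credit: 15% of the €16,267 excess over €336,600 is €2,440.05 ≥ base, so the credit is €0.

€0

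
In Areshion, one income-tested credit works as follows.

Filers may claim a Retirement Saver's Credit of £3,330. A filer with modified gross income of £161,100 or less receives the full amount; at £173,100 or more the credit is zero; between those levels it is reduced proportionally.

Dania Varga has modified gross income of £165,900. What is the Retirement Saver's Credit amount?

£1,998

Retirement Saver's Credit: £165,900 is £4,800 into a £12,000 phase-out range, leaving 7,200/12,000 of the credit: £3,330 × 7,200/12,000 = £1,998.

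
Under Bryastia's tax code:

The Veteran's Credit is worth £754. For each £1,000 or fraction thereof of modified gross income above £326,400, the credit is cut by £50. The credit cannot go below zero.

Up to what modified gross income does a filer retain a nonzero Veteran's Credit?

After 15 increments the reduction is 15 × £50 = £750, leaving £4; one more increment wipes it out. Increment 15 ends at excess 15 × £1,000 = £15,000, so the highest qualifying income is £326,400 + £15,000 = £341,400.

£341,400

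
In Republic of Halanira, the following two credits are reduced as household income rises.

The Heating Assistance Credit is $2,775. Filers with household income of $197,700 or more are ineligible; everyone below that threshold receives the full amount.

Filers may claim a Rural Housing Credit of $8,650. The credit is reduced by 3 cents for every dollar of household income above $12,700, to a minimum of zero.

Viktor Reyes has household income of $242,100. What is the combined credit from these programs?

$1,768

Heating Assistance Credit: $242,100 meets or exceeds the $197,700 cutoff, so the credit is $0.
Rural Housing Credit: 3% of the $229,400 excess over $12,700 is $6,882; credit = $8,650 − $6,882 = $1,768.
Total: $0 + $1,768 = $1,768.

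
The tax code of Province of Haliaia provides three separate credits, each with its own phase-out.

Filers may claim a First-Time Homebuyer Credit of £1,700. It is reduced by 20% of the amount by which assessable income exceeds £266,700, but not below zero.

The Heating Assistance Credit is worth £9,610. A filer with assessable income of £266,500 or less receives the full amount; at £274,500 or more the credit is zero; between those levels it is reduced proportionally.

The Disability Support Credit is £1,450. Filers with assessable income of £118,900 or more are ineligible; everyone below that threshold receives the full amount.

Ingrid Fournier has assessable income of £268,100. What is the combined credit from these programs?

First-Time Homebuyer Credit: 20% of the £1,400 excess over £266,700 is £280; credit = £1,700 − £280 = £1,420.
Heating Assistance Credit: £268,100 is £1,600 into a £8,000 phase-out range, leaving 6,400/8,000 of the credit: £9,610 × 6,400/8,000 = £7,688.
Disability Support Credit: £268,100 meets or exceeds the £118,900 cutoff, so the credit is £0.
Total: £1,420 + £7,688 + £0 = £9,108.

£9,108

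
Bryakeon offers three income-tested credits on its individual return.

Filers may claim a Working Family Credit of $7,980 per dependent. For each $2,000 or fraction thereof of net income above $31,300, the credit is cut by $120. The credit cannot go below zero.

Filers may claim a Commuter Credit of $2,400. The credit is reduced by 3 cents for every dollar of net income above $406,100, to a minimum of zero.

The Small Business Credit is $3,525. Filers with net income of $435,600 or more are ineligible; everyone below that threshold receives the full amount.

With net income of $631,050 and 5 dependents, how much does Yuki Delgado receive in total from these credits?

$3,900

Working Family Credit: base = 5 × $7,980 = $39,900. income exceeds $31,300 by $599,750, which is 300 full-or-partial $2,000 increments; reduction = 300 × $120 = $36,000, leaving $3,900.
Commuter Credit: 3% of the $224,950 excess over $406,100 is $6,748.50 ≥ base, so the credit is $0.
Small Business Credit: $631,050 meets or exceeds the $435,600 cutoff, so the credit is $0.
Total: $3,900 + $0 + $0 = $3,900.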